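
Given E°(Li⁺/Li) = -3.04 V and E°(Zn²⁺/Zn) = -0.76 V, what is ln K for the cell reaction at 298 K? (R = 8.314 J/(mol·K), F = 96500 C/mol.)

E°_cell = -0.76 − (-3.04) = 2.28 V, with n = 2 electrons transferred.
At equilibrium E = 0, so the Nernst equation gives ln K = nFE°/RT = (2)(96500)(2.28)/((8.314)(298)) = 177.61.

ln K = 177.6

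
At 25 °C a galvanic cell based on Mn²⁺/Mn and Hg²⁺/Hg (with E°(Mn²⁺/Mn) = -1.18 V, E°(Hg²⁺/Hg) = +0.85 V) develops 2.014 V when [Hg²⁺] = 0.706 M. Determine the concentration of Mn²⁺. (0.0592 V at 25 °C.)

2.5 M

From the Nernst equation, log Q = n(E° − E)/0.0592 = 2(2.03 − 2.014)/0.0592 = 0.541, so Q = 3.47.
With Q = [Mn²⁺]/[Hg²⁺] and the known concentrations, [Mn²⁺] in the numerator gives [Mn²⁺] = 2.5 M.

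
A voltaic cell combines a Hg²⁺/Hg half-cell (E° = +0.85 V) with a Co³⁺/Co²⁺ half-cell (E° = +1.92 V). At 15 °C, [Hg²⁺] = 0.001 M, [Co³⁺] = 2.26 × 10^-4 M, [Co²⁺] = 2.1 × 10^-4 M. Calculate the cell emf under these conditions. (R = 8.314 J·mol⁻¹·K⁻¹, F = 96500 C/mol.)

1.16 V

The Co³⁺/Co²⁺ couple has the higher reduction potential and acts as the cathode, so E°_cell = +1.92 − (+0.85) = 1.07 V.
Balancing electrons gives n = 2; the reaction quotient is Q = [Hg²⁺]·[Co²⁺]^2/[Co³⁺]^2 = 8.63 × 10^-4.
E = E° − (RT/nF) ln Q = 1.07 − (8.314×288)/(2×96500) × (-7.055) = 1.070 + 0.088 = 1.158 V.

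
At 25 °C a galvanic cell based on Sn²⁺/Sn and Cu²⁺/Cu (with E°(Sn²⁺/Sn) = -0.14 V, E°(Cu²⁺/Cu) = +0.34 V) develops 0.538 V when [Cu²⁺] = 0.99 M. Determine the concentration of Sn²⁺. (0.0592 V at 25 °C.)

0.011 M

From the Nernst equation, log Q = n(E° − E)/0.0592 = 2(0.48 − 0.538)/0.0592 = -1.959, so Q = 0.0110.
With Q = [Sn²⁺]/[Cu²⁺] and the known concentrations, [Sn²⁺] in the numerator gives [Sn²⁺] = 0.011 M.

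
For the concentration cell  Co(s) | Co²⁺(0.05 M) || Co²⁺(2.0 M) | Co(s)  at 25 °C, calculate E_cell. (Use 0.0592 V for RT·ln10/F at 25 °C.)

Both half-cells are Co²⁺/Co, so E°_cell = 0. The concentrated side is the cathode; the cell reaction moves Co²⁺ from high to low concentration with n = 2.
Q = [Co²⁺]_dilute/[Co²⁺]_conc = 0.05/2.0 = 0.0250.
E = 0 − (0.0592/2) log Q = −(0.0592/2)(-1.602) = 0.0474 V.

0.047 V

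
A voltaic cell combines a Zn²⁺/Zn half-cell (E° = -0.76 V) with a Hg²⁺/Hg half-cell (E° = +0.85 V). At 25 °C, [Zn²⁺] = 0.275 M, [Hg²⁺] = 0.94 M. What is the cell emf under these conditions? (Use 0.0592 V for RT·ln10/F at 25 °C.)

1.63 V

The Hg²⁺/Hg couple has the higher reduction potential and acts as the cathode, so E°_cell = +0.85 − (-0.76) = 1.61 V.
Balancing electrons gives n = 2; the reaction quotient is Q = [Zn²⁺]/[Hg²⁺] = 0.293.
At 25 °C, E = E° − (0.0592/n) log Q = 1.61 − (0.0592/2)(-0.534) = 1.610 + 0.016 = 1.626 V.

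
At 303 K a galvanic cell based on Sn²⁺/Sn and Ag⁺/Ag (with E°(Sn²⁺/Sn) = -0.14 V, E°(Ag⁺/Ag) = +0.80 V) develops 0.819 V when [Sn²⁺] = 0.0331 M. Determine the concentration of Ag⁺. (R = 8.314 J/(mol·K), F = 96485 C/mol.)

0.0018 M

From the Nernst equation, ln Q = nF(E° − E)/RT = 2×96485×(0.94 − 0.819)/(8.314×303) = 9.269, so Q = 1.06 × 10^4.
With Q = [Sn²⁺]/[Ag⁺]^2 and the known concentrations, [Ag⁺]^2 in the denominator gives [Ag⁺] = 0.0018 M.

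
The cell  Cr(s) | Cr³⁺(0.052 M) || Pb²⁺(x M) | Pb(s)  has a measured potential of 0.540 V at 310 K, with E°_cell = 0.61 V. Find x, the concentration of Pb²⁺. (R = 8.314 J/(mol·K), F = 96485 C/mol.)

From the Nernst equation, ln Q = nF(E° − E)/RT = 6×96485×(0.61 − 0.540)/(8.314×310) = 15.723, so Q = 6.74 × 10^6.
With Q = [Cr³⁺]^2/[Pb²⁺]^3 and the known concentrations, [Pb²⁺]^3 in the denominator gives [Pb²⁺] = 7.4 × 10^-4 M.

7.4 × 10^-4 M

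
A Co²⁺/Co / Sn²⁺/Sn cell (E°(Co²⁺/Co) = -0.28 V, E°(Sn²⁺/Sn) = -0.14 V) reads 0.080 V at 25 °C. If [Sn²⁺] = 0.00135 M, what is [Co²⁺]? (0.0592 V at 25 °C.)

From the Nernst equation, log Q = n(E° − E)/0.0592 = 2(0.14 − 0.080)/0.0592 = 2.027, so Q = 106.
With Q = [Co²⁺]/[Sn²⁺] and the known concentrations, [Co²⁺] in the numerator gives [Co²⁺] = 0.14 M.

0.14 M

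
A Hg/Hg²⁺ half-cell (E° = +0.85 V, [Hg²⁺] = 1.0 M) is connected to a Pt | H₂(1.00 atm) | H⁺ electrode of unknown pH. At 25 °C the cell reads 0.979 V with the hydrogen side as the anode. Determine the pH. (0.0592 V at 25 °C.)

E°_cell = 0.85 V and n = 2.
log Q = n(E° − E)/0.0592 = 2×(0.85 − 0.979)/0.0592 = -4.358.
With Q = [H⁺]^2 / ([Hg²⁺]·P(H₂)), solving for [H⁺] gives log[H⁺] = -2.179, so pH = 2.18.

pH = 2.18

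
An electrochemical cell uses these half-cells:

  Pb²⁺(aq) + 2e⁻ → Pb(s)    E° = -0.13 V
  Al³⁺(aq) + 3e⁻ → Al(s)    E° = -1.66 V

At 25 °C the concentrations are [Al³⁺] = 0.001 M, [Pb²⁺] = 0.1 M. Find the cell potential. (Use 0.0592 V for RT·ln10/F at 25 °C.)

The Pb²⁺/Pb couple has the higher reduction potential and acts as the cathode, so E°_cell = -0.13 − (-1.66) = 1.53 V.
Balancing electrons gives n = 6; the reaction quotient is Q = [Al³⁺]^2/[Pb²⁺]^3 = 0.00100.
At 25 °C, E = E° − (0.0592/n) log Q = 1.53 − (0.0592/6)(-3.000) = 1.530 + 0.030 = 1.560 V.

1.56 V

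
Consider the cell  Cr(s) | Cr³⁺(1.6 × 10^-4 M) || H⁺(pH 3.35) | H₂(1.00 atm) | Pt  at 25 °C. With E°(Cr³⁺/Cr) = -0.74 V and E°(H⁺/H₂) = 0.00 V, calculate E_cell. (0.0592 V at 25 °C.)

The hydrogen couple is the cathode, so E°_cell = 0.74 V; n = 6.
[H⁺] = 10^(−3.35) = 4.5 × 10^-4 M, and Q = [Cr³⁺]^2·P(H₂)^3 / [H⁺]^6 = 3.22 × 10^12.
E = E° − (0.0592/6) log Q = 0.74 − (0.0592/6)(12.508) = 0.617 V.

0.62 V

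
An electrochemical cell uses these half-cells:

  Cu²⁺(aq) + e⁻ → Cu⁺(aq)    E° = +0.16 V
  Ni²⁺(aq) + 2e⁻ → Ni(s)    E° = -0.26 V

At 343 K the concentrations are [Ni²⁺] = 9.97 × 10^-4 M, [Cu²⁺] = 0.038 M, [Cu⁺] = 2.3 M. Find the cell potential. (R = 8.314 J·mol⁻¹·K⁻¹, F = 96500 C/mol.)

0.401 V

The Cu²⁺/Cu⁺ couple has the higher reduction potential and acts as the cathode, so E°_cell = +0.16 − (-0.26) = 0.42 V.
Balancing electrons gives n = 2; the reaction quotient is Q = [Ni²⁺]·[Cu⁺]^2/[Cu²⁺]^2 = 3.65.
E = E° − (RT/nF) ln Q = 0.42 − (8.314×343)/(2×96500) × (1.295) = 0.420 − 0.019 = 0.401 V.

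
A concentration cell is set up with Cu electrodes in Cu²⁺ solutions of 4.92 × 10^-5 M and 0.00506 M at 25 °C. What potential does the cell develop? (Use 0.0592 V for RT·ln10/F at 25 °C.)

0.060 V

Both half-cells are Cu²⁺/Cu, so E°_cell = 0. The concentrated side is the cathode; the cell reaction moves Cu²⁺ from high to low concentration with n = 2.
Q = [Cu²⁺]_dilute/[Cu²⁺]_conc = 4.92 × 10^-5/0.00506 = 0.00972.
E = 0 − (0.0592/2) log Q = −(0.0592/2)(-2.012) = 0.0596 V.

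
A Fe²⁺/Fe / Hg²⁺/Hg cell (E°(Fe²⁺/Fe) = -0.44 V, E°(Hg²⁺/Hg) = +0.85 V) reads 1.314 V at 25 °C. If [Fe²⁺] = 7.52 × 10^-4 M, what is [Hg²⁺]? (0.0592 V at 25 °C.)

0.0049 M

From the Nernst equation, log Q = n(E° − E)/0.0592 = 2(1.29 − 1.314)/0.0592 = -0.811, so Q = 0.155.
With Q = [Fe²⁺]/[Hg²⁺] and the known concentrations, [Hg²⁺] in the denominator gives [Hg²⁺] = 0.0049 M.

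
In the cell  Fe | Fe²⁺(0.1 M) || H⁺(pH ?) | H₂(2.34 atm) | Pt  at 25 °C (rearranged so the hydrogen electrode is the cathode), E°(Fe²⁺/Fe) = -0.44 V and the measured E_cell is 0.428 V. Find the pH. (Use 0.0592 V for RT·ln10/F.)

pH = 0.52

E°_cell = 0.44 V and n = 2.
log Q = n(E° − E)/0.0592 = 2×(0.44 − 0.428)/0.0592 = 0.405.
With Q = [Fe²⁺]·P(H₂) / [H⁺]^2, solving for [H⁺] gives log[H⁺] = -0.518, so pH = 0.52.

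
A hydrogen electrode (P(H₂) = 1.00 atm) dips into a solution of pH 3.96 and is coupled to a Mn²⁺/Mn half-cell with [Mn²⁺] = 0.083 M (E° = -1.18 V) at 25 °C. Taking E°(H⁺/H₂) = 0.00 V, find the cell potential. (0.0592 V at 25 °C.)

0.98 V

The hydrogen couple is the cathode, so E°_cell = 1.18 V; n = 2.
[H⁺] = 10^(−3.96) = 1.1 × 10^-4 M, and Q = [Mn²⁺]·P(H₂) / [H⁺]^2 = 6.9 × 10^6.
E = E° − (0.0592/2) log Q = 1.18 − (0.0592/2)(6.839) = 0.978 V.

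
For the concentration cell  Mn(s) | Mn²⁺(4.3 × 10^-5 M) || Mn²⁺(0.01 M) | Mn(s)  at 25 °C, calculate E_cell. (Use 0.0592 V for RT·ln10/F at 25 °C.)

0.070 V

Both half-cells are Mn²⁺/Mn, so E°_cell = 0. The concentrated side is the cathode; the cell reaction moves Mn²⁺ from high to low concentration with n = 2.
Q = [Mn²⁺]_dilute/[Mn²⁺]_conc = 4.3 × 10^-5/0.01 = 0.00430.
E = 0 − (0.0592/2) log Q = −(0.0592/2)(-2.367) = 0.0701 V.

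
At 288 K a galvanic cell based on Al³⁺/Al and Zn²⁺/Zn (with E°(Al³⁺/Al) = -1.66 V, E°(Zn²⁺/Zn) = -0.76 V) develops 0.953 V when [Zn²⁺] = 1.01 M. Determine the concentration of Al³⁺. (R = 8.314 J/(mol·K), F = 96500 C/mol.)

From the Nernst equation, ln Q = nF(E° − E)/RT = 6×96500×(0.90 − 0.953)/(8.314×288) = -12.816, so Q = 2.72 × 10^-6.
With Q = [Al³⁺]^2/[Zn²⁺]^3 and the known concentrations, [Al³⁺]^2 in the numerator gives [Al³⁺] = 0.0017 M.

0.0017 M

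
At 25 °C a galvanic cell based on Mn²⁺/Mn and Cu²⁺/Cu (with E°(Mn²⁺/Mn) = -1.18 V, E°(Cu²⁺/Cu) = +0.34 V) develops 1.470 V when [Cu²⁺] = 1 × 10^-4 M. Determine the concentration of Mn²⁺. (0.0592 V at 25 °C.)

From the Nernst equation, log Q = n(E° − E)/0.0592 = 2(1.52 − 1.470)/0.0592 = 1.689, so Q = 48.9.
With Q = [Mn²⁺]/[Cu²⁺] and the known concentrations, [Mn²⁺] in the numerator gives [Mn²⁺] = 0.0049 M.

0.0049 M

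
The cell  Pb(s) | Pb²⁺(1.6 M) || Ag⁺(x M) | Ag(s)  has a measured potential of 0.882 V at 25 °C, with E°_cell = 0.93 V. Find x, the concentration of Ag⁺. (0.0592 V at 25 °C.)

From the Nernst equation, log Q = n(E° − E)/0.0592 = 2(0.93 − 0.882)/0.0592 = 1.622, so Q = 41.8.
With Q = [Pb²⁺]/[Ag⁺]^2 and the known concentrations, [Ag⁺]^2 in the denominator gives [Ag⁺] = 0.2 M.

0.2 M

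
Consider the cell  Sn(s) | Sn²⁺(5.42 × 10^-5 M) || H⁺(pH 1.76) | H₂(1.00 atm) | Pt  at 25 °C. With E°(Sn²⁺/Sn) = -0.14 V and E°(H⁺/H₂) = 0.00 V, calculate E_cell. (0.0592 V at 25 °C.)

0.16 V

The hydrogen couple is the cathode, so E°_cell = 0.14 V; n = 2.
[H⁺] = 10^(−1.76) = 0.017 M, and Q = [Sn²⁺]·P(H₂) / [H⁺]^2 = 0.179.
E = E° − (0.0592/2) log Q = 0.14 − (0.0592/2)(-0.746) = 0.162 V.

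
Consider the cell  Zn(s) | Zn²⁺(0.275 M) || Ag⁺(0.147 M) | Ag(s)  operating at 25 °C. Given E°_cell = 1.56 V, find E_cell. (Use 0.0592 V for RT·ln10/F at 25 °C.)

Balancing electrons gives n = 2; the reaction quotient is Q = [Zn²⁺]/[Ag⁺]^2 = 12.7.
At 25 °C, E = E° − (0.0592/n) log Q = 1.56 − (0.0592/2)(1.105) = 1.560 − 0.033 = 1.527 V.

1.53 V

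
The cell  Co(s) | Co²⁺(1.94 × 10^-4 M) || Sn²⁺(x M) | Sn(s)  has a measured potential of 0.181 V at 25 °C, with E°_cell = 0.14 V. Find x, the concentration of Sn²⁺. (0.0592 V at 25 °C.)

0.0047 M

From the Nernst equation, log Q = n(E° − E)/0.0592 = 2(0.14 − 0.181)/0.0592 = -1.385, so Q = 0.0412.
With Q = [Co²⁺]/[Sn²⁺] and the known concentrations, [Sn²⁺] in the denominator gives [Sn²⁺] = 0.0047 M.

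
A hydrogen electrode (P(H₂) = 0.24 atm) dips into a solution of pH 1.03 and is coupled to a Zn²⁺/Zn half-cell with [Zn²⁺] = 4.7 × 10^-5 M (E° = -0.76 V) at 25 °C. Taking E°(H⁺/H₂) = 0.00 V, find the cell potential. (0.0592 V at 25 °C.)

0.85 V

The hydrogen couple is the cathode, so E°_cell = 0.76 V; n = 2.
[H⁺] = 10^(−1.03) = 0.093 M, and Q = [Zn²⁺]·P(H₂) / [H⁺]^2 = 0.00130.
E = E° − (0.0592/2) log Q = 0.76 − (0.0592/2)(-2.888) = 0.845 V.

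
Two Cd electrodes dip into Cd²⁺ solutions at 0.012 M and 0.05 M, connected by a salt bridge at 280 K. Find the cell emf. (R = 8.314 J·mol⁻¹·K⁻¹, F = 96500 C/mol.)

0.017 V

Both half-cells are Cd²⁺/Cd, so E°_cell = 0. The concentrated side is the cathode; the cell reaction moves Cd²⁺ from high to low concentration with n = 2.
Q = [Cd²⁺]_dilute/[Cd²⁺]_conc = 0.012/0.05 = 0.240.
E = 0 − (RT/nF) ln Q = −((8.314×280)/(2×96500))(-1.427) = 0.0172 V.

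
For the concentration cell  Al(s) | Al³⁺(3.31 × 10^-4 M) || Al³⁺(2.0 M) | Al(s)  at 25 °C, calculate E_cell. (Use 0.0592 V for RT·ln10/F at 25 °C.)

Both half-cells are Al³⁺/Al, so E°_cell = 0. The concentrated side is the cathode; the cell reaction moves Al³⁺ from high to low concentration with n = 3.
Q = [Al³⁺]_dilute/[Al³⁺]_conc = 3.31 × 10^-4/2.0 = 1.66 × 10^-4.
E = 0 − (0.0592/3) log Q = −(0.0592/3)(-3.781) = 0.0746 V.

0.075 V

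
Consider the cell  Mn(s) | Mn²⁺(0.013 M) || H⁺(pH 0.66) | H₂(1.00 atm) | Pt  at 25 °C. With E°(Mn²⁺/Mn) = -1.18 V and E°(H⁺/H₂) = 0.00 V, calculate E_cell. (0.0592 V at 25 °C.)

The hydrogen couple is the cathode, so E°_cell = 1.18 V; n = 2.
[H⁺] = 10^(−0.66) = 0.22 M, and Q = [Mn²⁺]·P(H₂) / [H⁺]^2 = 0.272.
E = E° − (0.0592/2) log Q = 1.18 − (0.0592/2)(-0.566) = 1.197 V.

1.20 V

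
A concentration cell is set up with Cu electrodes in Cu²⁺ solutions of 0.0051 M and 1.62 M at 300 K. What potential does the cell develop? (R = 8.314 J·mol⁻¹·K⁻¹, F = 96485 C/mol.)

0.074 V

Both half-cells are Cu²⁺/Cu, so E°_cell = 0. The concentrated side is the cathode; the cell reaction moves Cu²⁺ from high to low concentration with n = 2.
Q = [Cu²⁺]_dilute/[Cu²⁺]_conc = 0.0051/1.62 = 0.00315.
E = 0 − (RT/nF) ln Q = −((8.314×300)/(2×96485))(-5.761) = 0.0745 V.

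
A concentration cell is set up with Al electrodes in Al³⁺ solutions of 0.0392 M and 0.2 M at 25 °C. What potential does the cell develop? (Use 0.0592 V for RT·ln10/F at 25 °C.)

Both half-cells are Al³⁺/Al, so E°_cell = 0. The concentrated side is the cathode; the cell reaction moves Al³⁺ from high to low concentration with n = 3.
Q = [Al³⁺]_dilute/[Al³⁺]_conc = 0.0392/0.2 = 0.196.
E = 0 − (0.0592/3) log Q = −(0.0592/3)(-0.708) = 0.0140 V.

0.014 V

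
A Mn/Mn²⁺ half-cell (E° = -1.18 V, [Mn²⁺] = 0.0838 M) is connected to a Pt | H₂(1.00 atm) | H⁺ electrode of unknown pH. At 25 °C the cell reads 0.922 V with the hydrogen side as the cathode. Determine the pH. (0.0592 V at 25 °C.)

E°_cell = 1.18 V and n = 2.
log Q = n(E° − E)/0.0592 = 2×(1.18 − 0.922)/0.0592 = 8.716.
With Q = [Mn²⁺]·P(H₂) / [H⁺]^2, solving for [H⁺] gives log[H⁺] = -4.896, so pH = 4.90.

pH = 4.90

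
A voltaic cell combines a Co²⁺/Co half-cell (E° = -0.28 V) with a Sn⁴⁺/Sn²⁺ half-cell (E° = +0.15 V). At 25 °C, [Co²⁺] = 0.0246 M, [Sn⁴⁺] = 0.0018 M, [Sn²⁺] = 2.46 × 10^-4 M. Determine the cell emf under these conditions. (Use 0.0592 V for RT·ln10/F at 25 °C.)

0.503 V

The Sn⁴⁺/Sn²⁺ couple has the higher reduction potential and acts as the cathode, so E°_cell = +0.15 − (-0.28) = 0.43 V.
Balancing electrons gives n = 2; the reaction quotient is Q = [Co²⁺]·[Sn²⁺]/[Sn⁴⁺] = 0.00336.
At 25 °C, E = E° − (0.0592/n) log Q = 0.43 − (0.0592/2)(-2.473) = 0.430 + 0.073 = 0.503 V.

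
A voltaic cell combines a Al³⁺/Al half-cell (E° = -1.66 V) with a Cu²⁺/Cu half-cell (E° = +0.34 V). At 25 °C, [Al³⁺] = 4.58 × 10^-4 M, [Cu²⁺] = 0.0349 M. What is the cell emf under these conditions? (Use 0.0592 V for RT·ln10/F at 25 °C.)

2.02 V

The Cu²⁺/Cu couple has the higher reduction potential and acts as the cathode, so E°_cell = +0.34 − (-1.66) = 2.00 V.
Balancing electrons gives n = 6; the reaction quotient is Q = [Al³⁺]^2/[Cu²⁺]^3 = 0.00493.
At 25 °C, E = E° − (0.0592/n) log Q = 2.00 − (0.0592/6)(-2.307) = 2.000 + 0.023 = 2.023 V.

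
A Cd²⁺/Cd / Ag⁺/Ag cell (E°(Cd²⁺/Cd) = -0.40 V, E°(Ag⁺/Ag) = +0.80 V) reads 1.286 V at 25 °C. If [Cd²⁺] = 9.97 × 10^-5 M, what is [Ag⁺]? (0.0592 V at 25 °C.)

From the Nernst equation, log Q = n(E° − E)/0.0592 = 2(1.20 − 1.286)/0.0592 = -2.905, so Q = 0.00124.
With Q = [Cd²⁺]/[Ag⁺]^2 and the known concentrations, [Ag⁺]^2 in the denominator gives [Ag⁺] = 0.28 M.

0.28 M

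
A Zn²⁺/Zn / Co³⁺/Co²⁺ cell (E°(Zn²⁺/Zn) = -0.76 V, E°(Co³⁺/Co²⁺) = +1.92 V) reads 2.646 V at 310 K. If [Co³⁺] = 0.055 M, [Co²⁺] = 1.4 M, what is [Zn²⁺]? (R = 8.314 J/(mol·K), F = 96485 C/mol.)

0.02 M

From the Nernst equation, ln Q = nF(E° − E)/RT = 2×96485×(2.68 − 2.646)/(8.314×310) = 2.546, so Q = 12.8.
With Q = [Zn²⁺]·[Co²⁺]^2/[Co³⁺]^2 and the known concentrations, [Zn²⁺] in the numerator gives [Zn²⁺] = 0.02 M.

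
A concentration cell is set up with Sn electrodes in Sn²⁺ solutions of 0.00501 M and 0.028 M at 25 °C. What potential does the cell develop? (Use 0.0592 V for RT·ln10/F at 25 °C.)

Both half-cells are Sn²⁺/Sn, so E°_cell = 0. The concentrated side is the cathode; the cell reaction moves Sn²⁺ from high to low concentration with n = 2.
Q = [Sn²⁺]_dilute/[Sn²⁺]_conc = 0.00501/0.028 = 0.179.
E = 0 − (0.0592/2) log Q = −(0.0592/2)(-0.747) = 0.0221 V.

0.022 V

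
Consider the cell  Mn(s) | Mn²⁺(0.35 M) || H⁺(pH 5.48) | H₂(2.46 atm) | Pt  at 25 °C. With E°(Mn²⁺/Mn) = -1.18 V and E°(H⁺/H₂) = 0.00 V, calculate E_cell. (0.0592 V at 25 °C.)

The hydrogen couple is the cathode, so E°_cell = 1.18 V; n = 2.
[H⁺] = 10^(−5.48) = 3.3 × 10^-6 M, and Q = [Mn²⁺]·P(H₂) / [H⁺]^2 = 7.85 × 10^10.
E = E° − (0.0592/2) log Q = 1.18 − (0.0592/2)(10.895) = 0.858 V.

0.86 V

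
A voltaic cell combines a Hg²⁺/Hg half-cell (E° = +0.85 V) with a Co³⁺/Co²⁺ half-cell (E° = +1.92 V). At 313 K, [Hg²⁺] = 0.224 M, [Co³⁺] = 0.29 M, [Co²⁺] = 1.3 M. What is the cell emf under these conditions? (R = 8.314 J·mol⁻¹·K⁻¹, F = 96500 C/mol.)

1.05 V

The Co³⁺/Co²⁺ couple has the higher reduction potential and acts as the cathode, so E°_cell = +1.92 − (+0.85) = 1.07 V.
Balancing electrons gives n = 2; the reaction quotient is Q = [Hg²⁺]·[Co²⁺]^2/[Co³⁺]^2 = 4.50.
E = E° − (RT/nF) ln Q = 1.07 − (8.314×313)/(2×96500) × (1.504) = 1.070 − 0.020 = 1.050 V.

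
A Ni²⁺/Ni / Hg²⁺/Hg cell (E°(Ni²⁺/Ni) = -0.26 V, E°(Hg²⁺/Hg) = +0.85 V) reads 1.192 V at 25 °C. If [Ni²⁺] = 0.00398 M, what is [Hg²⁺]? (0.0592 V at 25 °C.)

From the Nernst equation, log Q = n(E° − E)/0.0592 = 2(1.11 − 1.192)/0.0592 = -2.770, so Q = 0.00170.
With Q = [Ni²⁺]/[Hg²⁺] and the known concentrations, [Hg²⁺] in the denominator gives [Hg²⁺] = 2.3 M.

2.3 M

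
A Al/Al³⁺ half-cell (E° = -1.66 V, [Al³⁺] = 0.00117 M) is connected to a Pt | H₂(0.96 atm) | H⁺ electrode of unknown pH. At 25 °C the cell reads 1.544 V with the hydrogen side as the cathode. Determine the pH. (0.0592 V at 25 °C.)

E°_cell = 1.66 V and n = 6.
log Q = n(E° − E)/0.0592 = 6×(1.66 − 1.544)/0.0592 = 11.757.
With Q = [Al³⁺]^2·P(H₂)^3 / [H⁺]^6, solving for [H⁺] gives log[H⁺] = -2.946, so pH = 2.95.

pH = 2.95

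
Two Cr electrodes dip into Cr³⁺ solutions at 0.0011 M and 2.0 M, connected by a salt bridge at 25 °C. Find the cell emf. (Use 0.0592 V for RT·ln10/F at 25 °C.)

Both half-cells are Cr³⁺/Cr, so E°_cell = 0. The concentrated side is the cathode; the cell reaction moves Cr³⁺ from high to low concentration with n = 3.
Q = [Cr³⁺]_dilute/[Cr³⁺]_conc = 0.0011/2.0 = 5.5 × 10^-4.
E = 0 − (0.0592/3) log Q = −(0.0592/3)(-3.260) = 0.0643 V.

0.064 V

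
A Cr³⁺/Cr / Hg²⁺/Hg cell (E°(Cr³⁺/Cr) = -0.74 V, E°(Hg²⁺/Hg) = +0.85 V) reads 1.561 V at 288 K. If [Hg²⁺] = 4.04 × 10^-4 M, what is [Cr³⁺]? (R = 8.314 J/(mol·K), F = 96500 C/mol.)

2.7 × 10^-4 M

From the Nernst equation, ln Q = nF(E° − E)/RT = 6×96500×(1.59 − 1.561)/(8.314×288) = 7.013, so Q = 1110.
With Q = [Cr³⁺]^2/[Hg²⁺]^3 and the known concentrations, [Cr³⁺]^2 in the numerator gives [Cr³⁺] = 2.7 × 10^-4 M.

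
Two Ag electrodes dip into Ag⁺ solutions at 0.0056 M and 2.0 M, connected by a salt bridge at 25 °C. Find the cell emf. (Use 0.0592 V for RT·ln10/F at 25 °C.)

0.15 V

Both half-cells are Ag⁺/Ag, so E°_cell = 0. The concentrated side is the cathode; the cell reaction moves Ag⁺ from high to low concentration with n = 1.
Q = [Ag⁺]_dilute/[Ag⁺]_conc = 0.0056/2.0 = 0.00280.
E = 0 − (0.0592/1) log Q = −(0.0592/1)(-2.553) = 0.1511 V.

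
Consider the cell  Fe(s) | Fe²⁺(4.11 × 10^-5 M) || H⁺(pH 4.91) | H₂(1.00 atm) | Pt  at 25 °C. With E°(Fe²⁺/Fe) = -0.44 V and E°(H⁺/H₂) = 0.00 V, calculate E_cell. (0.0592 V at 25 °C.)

0.28 V

The hydrogen couple is the cathode, so E°_cell = 0.44 V; n = 2.
[H⁺] = 10^(−4.91) = 1.2 × 10^-5 M, and Q = [Fe²⁺]·P(H₂) / [H⁺]^2 = 2.72 × 10^5.
E = E° − (0.0592/2) log Q = 0.44 − (0.0592/2)(5.434) = 0.279 V.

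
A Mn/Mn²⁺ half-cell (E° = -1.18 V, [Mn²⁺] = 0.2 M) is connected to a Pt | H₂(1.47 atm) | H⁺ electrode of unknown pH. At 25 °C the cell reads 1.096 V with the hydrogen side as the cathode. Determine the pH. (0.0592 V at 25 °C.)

E°_cell = 1.18 V and n = 2.
log Q = n(E° − E)/0.0592 = 2×(1.18 − 1.096)/0.0592 = 2.838.
With Q = [Mn²⁺]·P(H₂) / [H⁺]^2, solving for [H⁺] gives log[H⁺] = -1.685, so pH = 1.68.

pH = 1.68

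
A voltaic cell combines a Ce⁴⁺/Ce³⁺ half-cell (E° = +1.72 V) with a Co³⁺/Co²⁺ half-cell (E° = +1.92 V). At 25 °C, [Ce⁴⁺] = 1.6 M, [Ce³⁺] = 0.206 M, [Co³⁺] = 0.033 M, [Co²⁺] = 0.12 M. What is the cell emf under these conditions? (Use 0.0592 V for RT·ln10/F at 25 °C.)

0.114 V

The Co³⁺/Co²⁺ couple has the higher reduction potential and acts as the cathode, so E°_cell = +1.92 − (+1.72) = 0.20 V.
Balancing electrons gives n = 1; the reaction quotient is Q = [Ce⁴⁺]·[Co²⁺]/([Ce³⁺]·[Co³⁺]) = 28.2.
At 25 °C, E = E° − (0.0592/n) log Q = 0.20 − (0.0592/1)(1.451) = 0.200 − 0.086 = 0.114 V.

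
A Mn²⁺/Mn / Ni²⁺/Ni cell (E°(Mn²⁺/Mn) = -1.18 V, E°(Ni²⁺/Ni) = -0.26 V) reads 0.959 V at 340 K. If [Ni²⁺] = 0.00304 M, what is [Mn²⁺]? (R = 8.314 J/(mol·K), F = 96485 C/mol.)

2.1 × 10^-4 M

From the Nernst equation, ln Q = nF(E° − E)/RT = 2×96485×(0.92 − 0.959)/(8.314×340) = -2.662, so Q = 0.0698.
With Q = [Mn²⁺]/[Ni²⁺] and the known concentrations, [Mn²⁺] in the numerator gives [Mn²⁺] = 2.1 × 10^-4 M.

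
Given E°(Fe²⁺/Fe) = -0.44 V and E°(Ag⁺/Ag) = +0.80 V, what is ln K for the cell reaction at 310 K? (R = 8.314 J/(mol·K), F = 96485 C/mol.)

E°_cell = +0.80 − (-0.44) = 1.24 V, with n = 2 electrons transferred.
At equilibrium E = 0, so the Nernst equation gives ln K = nFE°/RT = (2)(96485)(1.24)/((8.314)(310)) = 92.84.

ln K = 92.8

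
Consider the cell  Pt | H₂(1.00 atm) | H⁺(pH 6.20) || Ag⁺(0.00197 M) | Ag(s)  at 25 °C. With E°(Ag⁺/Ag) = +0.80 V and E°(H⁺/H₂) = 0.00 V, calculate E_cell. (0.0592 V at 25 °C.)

1.01 V

The Ag⁺/Ag couple is the cathode, so E°_cell = 0.80 V; n = 2.
[H⁺] = 10^(−6.20) = 6.3 × 10^-7 M, and Q = [H⁺]^2 / ([Ag⁺]^2·P(H₂)) = 1.03 × 10^-7.
E = E° − (0.0592/2) log Q = 0.80 − (0.0592/2)(-6.989) = 1.007 V.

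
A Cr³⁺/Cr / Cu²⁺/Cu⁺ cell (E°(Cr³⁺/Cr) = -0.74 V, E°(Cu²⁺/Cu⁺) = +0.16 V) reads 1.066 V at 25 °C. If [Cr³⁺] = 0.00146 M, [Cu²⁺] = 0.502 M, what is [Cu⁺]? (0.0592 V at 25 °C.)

From the Nernst equation, log Q = n(E° − E)/0.0592 = 3(0.90 − 1.066)/0.0592 = -8.412, so Q = 3.87 × 10^-9.
With Q = [Cr³⁺]·[Cu⁺]^3/[Cu²⁺]^3 and the known concentrations, [Cu⁺]^3 in the numerator gives [Cu⁺] = 0.0069 M.

0.0069 M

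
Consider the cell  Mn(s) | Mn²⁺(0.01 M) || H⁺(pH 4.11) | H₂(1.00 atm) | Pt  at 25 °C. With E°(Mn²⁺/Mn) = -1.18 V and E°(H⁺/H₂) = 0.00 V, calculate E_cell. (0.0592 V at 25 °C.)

1.00 V

The hydrogen couple is the cathode, so E°_cell = 1.18 V; n = 2.
[H⁺] = 10^(−4.11) = 7.8 × 10^-5 M, and Q = [Mn²⁺]·P(H₂) / [H⁺]^2 = 1.66 × 10^6.
E = E° − (0.0592/2) log Q = 1.18 − (0.0592/2)(6.220) = 0.996 V.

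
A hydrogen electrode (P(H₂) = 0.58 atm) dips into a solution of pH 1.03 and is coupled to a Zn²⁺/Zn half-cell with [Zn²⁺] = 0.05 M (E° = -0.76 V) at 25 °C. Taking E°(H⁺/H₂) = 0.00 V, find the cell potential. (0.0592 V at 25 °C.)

0.74 V

The hydrogen couple is the cathode, so E°_cell = 0.76 V; n = 2.
[H⁺] = 10^(−1.03) = 0.093 M, and Q = [Zn²⁺]·P(H₂) / [H⁺]^2 = 3.33.
E = E° − (0.0592/2) log Q = 0.76 − (0.0592/2)(0.522) = 0.745 V.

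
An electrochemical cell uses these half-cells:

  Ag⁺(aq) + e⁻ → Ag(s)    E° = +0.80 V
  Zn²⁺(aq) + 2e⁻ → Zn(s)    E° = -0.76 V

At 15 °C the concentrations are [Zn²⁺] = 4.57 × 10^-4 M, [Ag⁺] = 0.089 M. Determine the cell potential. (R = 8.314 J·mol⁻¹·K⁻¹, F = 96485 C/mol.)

The Ag⁺/Ag couple has the higher reduction potential and acts as the cathode, so E°_cell = +0.80 − (-0.76) = 1.56 V.
Balancing electrons gives n = 2; the reaction quotient is Q = [Zn²⁺]/[Ag⁺]^2 = 0.0577.
E = E° − (RT/nF) ln Q = 1.56 − (8.314×288)/(2×96485) × (-2.853) = 1.560 + 0.035 = 1.595 V.

1.60 V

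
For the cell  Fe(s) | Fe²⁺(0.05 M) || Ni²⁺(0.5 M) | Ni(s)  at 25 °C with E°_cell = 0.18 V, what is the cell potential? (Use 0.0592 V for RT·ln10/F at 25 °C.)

Balancing electrons gives n = 2; the reaction quotient is Q = [Fe²⁺]/[Ni²⁺] = 0.100.
At 25 °C, E = E° − (0.0592/n) log Q = 0.18 − (0.0592/2)(-1.000) = 0.180 + 0.030 = 0.210 V.

0.210 V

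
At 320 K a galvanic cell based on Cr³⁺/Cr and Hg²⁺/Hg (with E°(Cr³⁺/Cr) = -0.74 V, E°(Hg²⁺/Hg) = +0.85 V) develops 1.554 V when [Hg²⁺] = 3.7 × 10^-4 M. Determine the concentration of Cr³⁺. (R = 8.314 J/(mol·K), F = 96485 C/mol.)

3.6 × 10^-4 M

From the Nernst equation, ln Q = nF(E° − E)/RT = 6×96485×(1.59 − 1.554)/(8.314×320) = 7.833, so Q = 2520.
With Q = [Cr³⁺]^2/[Hg²⁺]^3 and the known concentrations, [Cr³⁺]^2 in the numerator gives [Cr³⁺] = 3.6 × 10^-4 M.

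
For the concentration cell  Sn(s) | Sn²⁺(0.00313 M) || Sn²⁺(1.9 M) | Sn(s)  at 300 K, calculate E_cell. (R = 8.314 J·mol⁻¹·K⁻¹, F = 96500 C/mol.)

Both half-cells are Sn²⁺/Sn, so E°_cell = 0. The concentrated side is the cathode; the cell reaction moves Sn²⁺ from high to low concentration with n = 2.
Q = [Sn²⁺]_dilute/[Sn²⁺]_conc = 0.00313/1.9 = 0.00165.
E = 0 − (RT/nF) ln Q = −((8.314×300)/(2×96500))(-6.409) = 0.0828 V.

0.083 V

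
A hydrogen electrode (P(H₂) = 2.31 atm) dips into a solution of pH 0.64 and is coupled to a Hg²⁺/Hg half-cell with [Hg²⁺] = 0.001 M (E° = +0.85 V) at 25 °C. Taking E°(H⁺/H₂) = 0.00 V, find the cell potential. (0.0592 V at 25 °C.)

The Hg²⁺/Hg couple is the cathode, so E°_cell = 0.85 V; n = 2.
[H⁺] = 10^(−0.64) = 0.23 M, and Q = [H⁺]^2 / ([Hg²⁺]·P(H₂)) = 22.7.
E = E° − (0.0592/2) log Q = 0.85 − (0.0592/2)(1.356) = 0.810 V.

0.81 V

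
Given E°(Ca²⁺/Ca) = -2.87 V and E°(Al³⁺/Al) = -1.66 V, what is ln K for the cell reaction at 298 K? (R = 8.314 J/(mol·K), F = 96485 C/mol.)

E°_cell = -1.66 − (-2.87) = 1.21 V, with n = 6 electrons transferred.
At equilibrium E = 0, so the Nernst equation gives ln K = nFE°/RT = (6)(96485)(1.21)/((8.314)(298)) = 282.73.

ln K = 282.7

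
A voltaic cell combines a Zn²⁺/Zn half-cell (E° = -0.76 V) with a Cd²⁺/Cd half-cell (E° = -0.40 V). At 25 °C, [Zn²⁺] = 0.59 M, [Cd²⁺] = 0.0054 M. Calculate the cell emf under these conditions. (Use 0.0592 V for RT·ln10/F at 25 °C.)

0.300 V

The Cd²⁺/Cd couple has the higher reduction potential and acts as the cathode, so E°_cell = -0.40 − (-0.76) = 0.36 V.
Balancing electrons gives n = 2; the reaction quotient is Q = [Zn²⁺]/[Cd²⁺] = 109.
At 25 °C, E = E° − (0.0592/n) log Q = 0.36 − (0.0592/2)(2.038) = 0.360 − 0.060 = 0.300 V.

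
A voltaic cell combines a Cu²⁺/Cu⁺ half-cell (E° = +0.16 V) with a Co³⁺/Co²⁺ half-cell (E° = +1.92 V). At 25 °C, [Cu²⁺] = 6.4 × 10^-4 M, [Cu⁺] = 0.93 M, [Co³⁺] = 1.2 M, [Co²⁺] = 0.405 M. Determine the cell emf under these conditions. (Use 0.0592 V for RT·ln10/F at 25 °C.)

The Co³⁺/Co²⁺ couple has the higher reduction potential and acts as the cathode, so E°_cell = +1.92 − (+0.16) = 1.76 V.
Balancing electrons gives n = 1; the reaction quotient is Q = [Cu²⁺]·[Co²⁺]/([Cu⁺]·[Co³⁺]) = 2.32 × 10^-4.
At 25 °C, E = E° − (0.0592/n) log Q = 1.76 − (0.0592/1)(-3.634) = 1.760 + 0.215 = 1.975 V.

1.98 V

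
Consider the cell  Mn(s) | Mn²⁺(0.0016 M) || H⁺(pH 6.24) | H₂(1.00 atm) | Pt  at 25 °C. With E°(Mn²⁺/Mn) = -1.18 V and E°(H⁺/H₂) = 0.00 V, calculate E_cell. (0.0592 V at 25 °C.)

0.89 V

The hydrogen couple is the cathode, so E°_cell = 1.18 V; n = 2.
[H⁺] = 10^(−6.24) = 5.8 × 10^-7 M, and Q = [Mn²⁺]·P(H₂) / [H⁺]^2 = 4.83 × 10^9.
E = E° − (0.0592/2) log Q = 1.18 − (0.0592/2)(9.684) = 0.893 V.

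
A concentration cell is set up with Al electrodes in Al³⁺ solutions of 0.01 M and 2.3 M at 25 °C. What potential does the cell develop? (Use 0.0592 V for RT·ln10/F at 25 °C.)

0.047 V

Both half-cells are Al³⁺/Al, so E°_cell = 0. The concentrated side is the cathode; the cell reaction moves Al³⁺ from high to low concentration with n = 3.
Q = [Al³⁺]_dilute/[Al³⁺]_conc = 0.01/2.3 = 0.00435.
E = 0 − (0.0592/3) log Q = −(0.0592/3)(-2.362) = 0.0466 V.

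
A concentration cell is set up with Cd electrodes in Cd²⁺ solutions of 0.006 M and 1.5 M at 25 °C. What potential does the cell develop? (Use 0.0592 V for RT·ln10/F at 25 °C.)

Both half-cells are Cd²⁺/Cd, so E°_cell = 0. The concentrated side is the cathode; the cell reaction moves Cd²⁺ from high to low concentration with n = 2.
Q = [Cd²⁺]_dilute/[Cd²⁺]_conc = 0.006/1.5 = 0.00400.
E = 0 − (0.0592/2) log Q = −(0.0592/2)(-2.398) = 0.0710 V.

0.071 V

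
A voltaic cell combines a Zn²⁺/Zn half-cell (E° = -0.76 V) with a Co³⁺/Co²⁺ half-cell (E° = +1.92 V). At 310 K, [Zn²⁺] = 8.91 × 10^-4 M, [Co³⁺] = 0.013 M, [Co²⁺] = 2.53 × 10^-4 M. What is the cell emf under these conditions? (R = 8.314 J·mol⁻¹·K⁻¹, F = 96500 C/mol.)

2.88 V

The Co³⁺/Co²⁺ couple has the higher reduction potential and acts as the cathode, so E°_cell = +1.92 − (-0.76) = 2.68 V.
Balancing electrons gives n = 2; the reaction quotient is Q = [Zn²⁺]·[Co²⁺]^2/[Co³⁺]^2 = 3.37 × 10^-7.
E = E° − (RT/nF) ln Q = 2.68 − (8.314×310)/(2×96500) × (-14.902) = 2.680 + 0.199 = 2.879 V.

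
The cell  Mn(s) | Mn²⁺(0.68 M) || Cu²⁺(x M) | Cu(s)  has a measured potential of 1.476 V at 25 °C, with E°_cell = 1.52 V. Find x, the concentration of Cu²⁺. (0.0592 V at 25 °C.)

0.022 M

From the Nernst equation, log Q = n(E° − E)/0.0592 = 2(1.52 − 1.476)/0.0592 = 1.486, so Q = 30.7.
With Q = [Mn²⁺]/[Cu²⁺] and the known concentrations, [Cu²⁺] in the denominator gives [Cu²⁺] = 0.022 M.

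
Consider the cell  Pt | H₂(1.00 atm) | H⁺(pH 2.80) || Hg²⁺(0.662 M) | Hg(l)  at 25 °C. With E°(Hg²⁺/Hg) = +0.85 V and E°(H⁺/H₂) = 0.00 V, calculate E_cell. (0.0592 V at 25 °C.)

The Hg²⁺/Hg couple is the cathode, so E°_cell = 0.85 V; n = 2.
[H⁺] = 10^(−2.80) = 0.0016 M, and Q = [H⁺]^2 / ([Hg²⁺]·P(H₂)) = 3.79 × 10^-6.
E = E° − (0.0592/2) log Q = 0.85 − (0.0592/2)(-5.421) = 1.010 V.

1.01 V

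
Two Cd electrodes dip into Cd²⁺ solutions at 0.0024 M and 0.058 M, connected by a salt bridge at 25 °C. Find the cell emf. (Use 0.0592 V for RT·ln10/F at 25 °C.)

Both half-cells are Cd²⁺/Cd, so E°_cell = 0. The concentrated side is the cathode; the cell reaction moves Cd²⁺ from high to low concentration with n = 2.
Q = [Cd²⁺]_dilute/[Cd²⁺]_conc = 0.0024/0.058 = 0.0414.
E = 0 − (0.0592/2) log Q = −(0.0592/2)(-1.383) = 0.0409 V.

0.041 V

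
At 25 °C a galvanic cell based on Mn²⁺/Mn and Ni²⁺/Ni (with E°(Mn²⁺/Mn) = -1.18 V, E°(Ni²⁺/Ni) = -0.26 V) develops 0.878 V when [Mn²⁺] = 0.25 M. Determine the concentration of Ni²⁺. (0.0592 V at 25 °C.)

From the Nernst equation, log Q = n(E° − E)/0.0592 = 2(0.92 − 0.878)/0.0592 = 1.419, so Q = 26.2.
With Q = [Mn²⁺]/[Ni²⁺] and the known concentrations, [Ni²⁺] in the denominator gives [Ni²⁺] = 0.0095 M.

0.0095 M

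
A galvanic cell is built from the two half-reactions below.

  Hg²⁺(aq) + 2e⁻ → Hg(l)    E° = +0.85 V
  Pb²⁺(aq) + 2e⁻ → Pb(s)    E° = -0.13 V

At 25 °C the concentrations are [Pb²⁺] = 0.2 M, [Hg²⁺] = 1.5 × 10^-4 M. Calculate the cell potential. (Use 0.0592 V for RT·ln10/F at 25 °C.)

The Hg²⁺/Hg couple has the higher reduction potential and acts as the cathode, so E°_cell = +0.85 − (-0.13) = 0.98 V.
Balancing electrons gives n = 2; the reaction quotient is Q = [Pb²⁺]/[Hg²⁺] = 1330.
At 25 °C, E = E° − (0.0592/n) log Q = 0.98 − (0.0592/2)(3.125) = 0.980 − 0.092 = 0.887 V.

0.887 V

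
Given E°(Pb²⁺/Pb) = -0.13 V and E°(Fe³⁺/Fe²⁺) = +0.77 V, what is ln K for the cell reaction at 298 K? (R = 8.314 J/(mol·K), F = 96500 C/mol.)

ln K = 70.1

E°_cell = +0.77 − (-0.13) = 0.90 V, with n = 2 electrons transferred.
At equilibrium E = 0, so the Nernst equation gives ln K = nFE°/RT = (2)(96500)(0.90)/((8.314)(298)) = 70.11.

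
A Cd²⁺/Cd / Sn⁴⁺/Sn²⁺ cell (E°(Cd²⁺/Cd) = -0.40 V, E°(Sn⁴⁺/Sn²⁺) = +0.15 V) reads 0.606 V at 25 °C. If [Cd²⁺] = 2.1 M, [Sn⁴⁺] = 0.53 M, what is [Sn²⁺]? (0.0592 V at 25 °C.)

0.0032 M

From the Nernst equation, log Q = n(E° − E)/0.0592 = 2(0.55 − 0.606)/0.0592 = -1.892, so Q = 0.0128.
With Q = [Cd²⁺]·[Sn²⁺]/[Sn⁴⁺] and the known concentrations, [Sn²⁺] in the numerator gives [Sn²⁺] = 0.0032 M.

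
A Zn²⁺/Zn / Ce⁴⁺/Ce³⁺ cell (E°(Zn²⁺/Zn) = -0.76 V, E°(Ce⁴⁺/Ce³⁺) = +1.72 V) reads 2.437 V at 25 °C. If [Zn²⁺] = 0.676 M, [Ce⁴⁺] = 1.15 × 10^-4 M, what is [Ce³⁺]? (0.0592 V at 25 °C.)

From the Nernst equation, log Q = n(E° − E)/0.0592 = 2(2.48 − 2.437)/0.0592 = 1.453, so Q = 28.4.
With Q = [Zn²⁺]·[Ce³⁺]^2/[Ce⁴⁺]^2 and the known concentrations, [Ce³⁺]^2 in the numerator gives [Ce³⁺] = 7.4 × 10^-4 M.

7.4 × 10^-4 M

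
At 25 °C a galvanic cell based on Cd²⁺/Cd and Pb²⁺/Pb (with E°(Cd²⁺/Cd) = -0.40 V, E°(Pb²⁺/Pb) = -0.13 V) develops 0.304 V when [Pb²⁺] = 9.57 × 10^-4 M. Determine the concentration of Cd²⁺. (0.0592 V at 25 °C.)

6.8 × 10^-5 M

From the Nernst equation, log Q = n(E° − E)/0.0592 = 2(0.27 − 0.304)/0.0592 = -1.149, so Q = 0.0710.
With Q = [Cd²⁺]/[Pb²⁺] and the known concentrations, [Cd²⁺] in the numerator gives [Cd²⁺] = 6.8 × 10^-5 M.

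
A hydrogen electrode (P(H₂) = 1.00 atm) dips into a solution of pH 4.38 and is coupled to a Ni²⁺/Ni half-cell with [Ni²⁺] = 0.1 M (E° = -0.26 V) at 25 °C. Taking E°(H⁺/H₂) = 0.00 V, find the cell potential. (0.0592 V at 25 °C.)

The hydrogen couple is the cathode, so E°_cell = 0.26 V; n = 2.
[H⁺] = 10^(−4.38) = 4.2 × 10^-5 M, and Q = [Ni²⁺]·P(H₂) / [H⁺]^2 = 5.75 × 10^7.
E = E° − (0.0592/2) log Q = 0.26 − (0.0592/2)(7.760) = 0.030 V.

0.030 V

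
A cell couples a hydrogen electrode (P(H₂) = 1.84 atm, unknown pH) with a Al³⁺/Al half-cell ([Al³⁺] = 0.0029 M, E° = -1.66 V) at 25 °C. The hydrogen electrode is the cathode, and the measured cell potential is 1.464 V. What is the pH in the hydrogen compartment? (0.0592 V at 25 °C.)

E°_cell = 1.66 V and n = 6.
log Q = n(E° − E)/0.0592 = 6×(1.66 − 1.464)/0.0592 = 19.865.
With Q = [Al³⁺]^2·P(H₂)^3 / [H⁺]^6, solving for [H⁺] gives log[H⁺] = -4.024, so pH = 4.02.

pH = 4.02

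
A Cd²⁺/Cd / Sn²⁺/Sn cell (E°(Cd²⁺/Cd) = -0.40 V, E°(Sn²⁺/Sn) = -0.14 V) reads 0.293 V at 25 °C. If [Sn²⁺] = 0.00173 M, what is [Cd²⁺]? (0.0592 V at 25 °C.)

From the Nernst equation, log Q = n(E° − E)/0.0592 = 2(0.26 − 0.293)/0.0592 = -1.115, so Q = 0.0768.
With Q = [Cd²⁺]/[Sn²⁺] and the known concentrations, [Cd²⁺] in the numerator gives [Cd²⁺] = 1.3 × 10^-4 M.

1.3 × 10^-4 M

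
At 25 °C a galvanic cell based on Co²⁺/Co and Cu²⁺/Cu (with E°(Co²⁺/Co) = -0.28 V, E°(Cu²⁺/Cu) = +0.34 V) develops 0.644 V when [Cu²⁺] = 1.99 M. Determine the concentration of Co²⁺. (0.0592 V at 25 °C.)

From the Nernst equation, log Q = n(E° − E)/0.0592 = 2(0.62 − 0.644)/0.0592 = -0.811, so Q = 0.155.
With Q = [Co²⁺]/[Cu²⁺] and the known concentrations, [Co²⁺] in the numerator gives [Co²⁺] = 0.31 M.

0.31 M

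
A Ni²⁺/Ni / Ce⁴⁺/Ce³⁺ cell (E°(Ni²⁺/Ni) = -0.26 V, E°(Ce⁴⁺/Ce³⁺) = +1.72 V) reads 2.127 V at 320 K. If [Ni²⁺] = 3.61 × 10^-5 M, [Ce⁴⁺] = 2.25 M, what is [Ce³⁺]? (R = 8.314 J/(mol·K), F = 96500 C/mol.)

From the Nernst equation, ln Q = nF(E° − E)/RT = 2×96500×(1.98 − 2.127)/(8.314×320) = -10.664, so Q = 2.34 × 10^-5.
With Q = [Ni²⁺]·[Ce³⁺]^2/[Ce⁴⁺]^2 and the known concentrations, [Ce³⁺]^2 in the numerator gives [Ce³⁺] = 1.8 M.

1.8 M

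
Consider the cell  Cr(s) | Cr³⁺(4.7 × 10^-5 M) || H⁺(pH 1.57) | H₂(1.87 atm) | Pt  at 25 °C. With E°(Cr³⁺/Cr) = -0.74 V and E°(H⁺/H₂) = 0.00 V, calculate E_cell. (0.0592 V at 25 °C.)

0.72 V

The hydrogen couple is the cathode, so E°_cell = 0.74 V; n = 6.
[H⁺] = 10^(−1.57) = 0.027 M, and Q = [Cr³⁺]^2·P(H₂)^3 / [H⁺]^6 = 38.0.
E = E° − (0.0592/6) log Q = 0.74 − (0.0592/6)(1.580) = 0.724 V.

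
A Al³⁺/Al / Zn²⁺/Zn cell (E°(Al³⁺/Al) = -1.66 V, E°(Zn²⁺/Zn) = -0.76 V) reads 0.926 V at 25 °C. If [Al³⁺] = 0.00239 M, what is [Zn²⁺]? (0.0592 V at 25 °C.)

0.14 M

From the Nernst equation, log Q = n(E° − E)/0.0592 = 6(0.90 − 0.926)/0.0592 = -2.635, so Q = 0.00232.
With Q = [Al³⁺]^2/[Zn²⁺]^3 and the known concentrations, [Zn²⁺]^3 in the denominator gives [Zn²⁺] = 0.14 M.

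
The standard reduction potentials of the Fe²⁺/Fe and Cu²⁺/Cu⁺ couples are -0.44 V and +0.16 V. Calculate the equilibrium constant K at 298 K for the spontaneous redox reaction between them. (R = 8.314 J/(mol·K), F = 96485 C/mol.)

E°_cell = +0.16 − (-0.44) = 0.60 V, with n = 2 electrons transferred.
At equilibrium E = 0, so the Nernst equation gives ln K = nFE°/RT = (2)(96485)(0.60)/((8.314)(298)) = 46.73.
K = e^46.73 = 2 × 10^20.

2 × 10^20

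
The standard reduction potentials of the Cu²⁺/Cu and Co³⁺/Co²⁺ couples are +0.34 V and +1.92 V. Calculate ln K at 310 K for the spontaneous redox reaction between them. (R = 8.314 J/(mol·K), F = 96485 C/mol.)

E°_cell = +1.92 − (+0.34) = 1.58 V, with n = 2 electrons transferred.
At equilibrium E = 0, so the Nernst equation gives ln K = nFE°/RT = (2)(96485)(1.58)/((8.314)(310)) = 118.30.

ln K = 118.3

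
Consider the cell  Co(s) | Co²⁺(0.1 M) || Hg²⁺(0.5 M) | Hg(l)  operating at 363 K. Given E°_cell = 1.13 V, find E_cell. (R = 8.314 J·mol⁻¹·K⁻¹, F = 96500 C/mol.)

1.16 V

Balancing electrons gives n = 2; the reaction quotient is Q = [Co²⁺]/[Hg²⁺] = 0.200.
E = E° − (RT/nF) ln Q = 1.13 − (8.314×363)/(2×96500) × (-1.609) = 1.130 + 0.025 = 1.155 V.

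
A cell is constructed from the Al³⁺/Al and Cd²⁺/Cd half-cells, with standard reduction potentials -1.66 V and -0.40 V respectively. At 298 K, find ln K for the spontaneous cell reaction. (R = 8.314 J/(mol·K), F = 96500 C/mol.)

E°_cell = -0.40 − (-1.66) = 1.26 V, with n = 6 electrons transferred.
At equilibrium E = 0, so the Nernst equation gives ln K = nFE°/RT = (6)(96500)(1.26)/((8.314)(298)) = 294.46.

ln K = 294.5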